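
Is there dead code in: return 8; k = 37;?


statement follows a return and is unreachable
Dead: 'k = 37'


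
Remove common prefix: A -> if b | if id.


Common prefix: 'if'
Factored: A -> if A', A' -> b | id


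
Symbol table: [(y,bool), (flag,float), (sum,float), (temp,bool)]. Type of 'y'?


Lookup 'y' → type bool


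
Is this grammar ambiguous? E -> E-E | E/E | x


'x-x/x' has two parse trees (no precedence encoded between - and /)
Ambiguous


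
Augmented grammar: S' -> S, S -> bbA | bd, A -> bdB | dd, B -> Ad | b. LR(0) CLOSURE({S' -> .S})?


Start: S' -> .S
For each item with dot before a nonterminal B, add B -> .γ for every B-production
Closure: [S' -> .S, S -> .bbA, S -> .bd]


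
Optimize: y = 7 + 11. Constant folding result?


7 + 11 = 18 at compile time
Optimized: y = 18


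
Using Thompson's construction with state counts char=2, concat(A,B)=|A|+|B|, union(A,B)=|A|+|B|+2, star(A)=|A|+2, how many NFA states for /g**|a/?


Syntax tree has 2 char leaf(s), 1 union(s), 2 star(s)
chars contribute 2×2 = 4; each union adds +2; each star adds +2
Total: 4 + 2 + 4 = 10 states


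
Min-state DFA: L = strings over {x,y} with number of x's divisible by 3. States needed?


Track (count of x) mod 3: states 0..2, accept at 0
Minimal DFA: 3 states


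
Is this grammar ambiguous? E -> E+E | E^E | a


'a+a^a' has two parse trees (no precedence encoded between + and ^)
Ambiguous


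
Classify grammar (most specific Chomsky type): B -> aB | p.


Right-linear: every RHS is a terminal or a terminal followed by one nonterminal
Classification: Type 3 (Regular)


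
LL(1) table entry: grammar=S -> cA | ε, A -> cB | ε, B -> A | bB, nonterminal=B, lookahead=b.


For [B, b]: 'b' ∈ FIRST(bB)
Entry: B -> bB


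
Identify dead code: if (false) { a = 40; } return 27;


condition is constant false, so the whole block is unreachable
Dead: 'if (false) { a = 40; }'


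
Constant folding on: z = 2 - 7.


2 - 7 = -5 at compile time
Optimized: z = -5


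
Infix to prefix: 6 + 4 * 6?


'*' binds tighter: tree is (+ 6 (* 4 6))
Prefix: + 6 * 4 6


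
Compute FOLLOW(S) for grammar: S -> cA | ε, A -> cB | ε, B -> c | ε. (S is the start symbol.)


$ ∈ FOLLOW(S). For each A -> αBβ: add FIRST(β)\{ε} to FOLLOW(B); if β nullable, add FOLLOW(A).
FOLLOW(S) = {$}


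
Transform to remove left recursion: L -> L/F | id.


Left-recursive alternatives: L/F; non-recursive: id
Introduce L': L -> idL', L' -> /FL' | ε


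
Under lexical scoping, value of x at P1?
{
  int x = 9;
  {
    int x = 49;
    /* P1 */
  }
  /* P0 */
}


x declared in the same block as P1
x = 49


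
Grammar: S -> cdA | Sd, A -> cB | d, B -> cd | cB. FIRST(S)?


Per alternative of S: FIRST(cdA) = {c}; FIRST(Sd) = {c}
FIRST(S) = {c}


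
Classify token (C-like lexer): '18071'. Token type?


Pattern: digits only
Type: INTEGER_LITERAL


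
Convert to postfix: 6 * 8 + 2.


Left to right (same or higher precedence on left)
Postfix: 6 8 * 2 +


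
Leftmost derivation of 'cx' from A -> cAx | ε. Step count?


Derivation: A => cAx => cx
Steps: 2


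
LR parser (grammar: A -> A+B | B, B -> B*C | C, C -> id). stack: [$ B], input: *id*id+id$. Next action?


shift '*' to continue B -> B*C
Action: shift


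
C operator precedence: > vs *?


'*' is multiplicative (level 10); '>' is relational (level 7)
Higher level binds tighter
'*' has higher precedence than '>'


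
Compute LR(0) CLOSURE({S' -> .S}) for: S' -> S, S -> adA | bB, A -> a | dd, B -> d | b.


Start: S' -> .S
For each item with dot before a nonterminal B, add B -> .γ for every B-production
Closure: [S' -> .S, S -> .adA, S -> .bB]


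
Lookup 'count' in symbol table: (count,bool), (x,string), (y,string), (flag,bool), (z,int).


Lookup 'count' → type bool


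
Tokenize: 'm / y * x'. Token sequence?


Scan left to right, longest-match per lexeme
Tokens: ID(m), OP(/), ID(y), OP(*), ID(x)


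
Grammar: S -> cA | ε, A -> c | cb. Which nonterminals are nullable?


A nonterminal is nullable iff some alternative derives ε (directly, or every symbol in it is nullable)
Nullable: {S}


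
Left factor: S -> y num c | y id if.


Common prefix: 'y'
Factored: S -> y S', S' -> num c | id if


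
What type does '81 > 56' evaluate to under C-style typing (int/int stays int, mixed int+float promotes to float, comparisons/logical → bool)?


Operand types: int > int
Rule: comparison yields bool
Result type: bool


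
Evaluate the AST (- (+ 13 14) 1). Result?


Evaluate inner: (+ 13 14) = 27
Evaluate root: (- 27 1) = 26
Result: 26


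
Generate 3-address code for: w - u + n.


Break into single-operator statements:
t1 = w - u
t2 = t1 + n


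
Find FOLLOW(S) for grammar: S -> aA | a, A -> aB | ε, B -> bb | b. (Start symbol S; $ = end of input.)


$ ∈ FOLLOW(S). For each A -> αBβ: add FIRST(β)\{ε} to FOLLOW(B); if β nullable, add FOLLOW(A).
FOLLOW(S) = {$}


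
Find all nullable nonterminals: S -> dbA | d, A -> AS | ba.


A nonterminal is nullable iff some alternative derives ε (directly, or every symbol in it is nullable)
Nullable: {}


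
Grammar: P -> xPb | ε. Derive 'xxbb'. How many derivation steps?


Derivation: P => xPb => xxPbb => xxbb
Steps: 3


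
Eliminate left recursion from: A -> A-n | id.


Left-recursive alternatives: A-n; non-recursive: id
Introduce A': A -> idA', A' -> -nA' | ε


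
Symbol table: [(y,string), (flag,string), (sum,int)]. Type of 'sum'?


Lookup 'sum' → type int


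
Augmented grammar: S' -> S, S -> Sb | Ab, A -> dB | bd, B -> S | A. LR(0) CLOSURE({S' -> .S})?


Start: S' -> .S
For each item with dot before a nonterminal B, add B -> .γ for every B-production
Closure: [S' -> .S, S -> .Sb, S -> .Ab, A -> .dB, A -> .bd]


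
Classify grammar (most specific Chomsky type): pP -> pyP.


LHS has context (more than one symbol) and |LHS| ≤ |RHS|
Classification: Type 1 (Context-Sensitive)


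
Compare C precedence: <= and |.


'<=' is relational (level 7); '|' is bitwise OR (level 3)
Higher level binds tighter
'<=' has higher precedence than '|'


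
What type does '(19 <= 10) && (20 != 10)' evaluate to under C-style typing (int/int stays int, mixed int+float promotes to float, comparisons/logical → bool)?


Operand types: bool && bool
Rule: logical operators take bool operands and yield bool
Result type: bool


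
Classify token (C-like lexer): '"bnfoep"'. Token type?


Pattern: double-quoted sequence
Type: STRING_LITERAL


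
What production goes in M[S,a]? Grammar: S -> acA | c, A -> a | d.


For [S, a]: 'a' ∈ FIRST(acA)
Entry: S -> acA


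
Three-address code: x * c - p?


Break into single-operator statements:
t1 = x * c
t2 = t1 - p


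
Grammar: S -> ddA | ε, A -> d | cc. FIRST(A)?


Per alternative of A: FIRST(d) = {d}; FIRST(cc) = {c}
FIRST(A) = {c, d}


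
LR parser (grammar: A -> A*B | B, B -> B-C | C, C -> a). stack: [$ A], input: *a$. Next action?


shift '*' to continue A -> A*B
Action: shift


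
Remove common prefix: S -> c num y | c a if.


Common prefix: 'c'
Factored: S -> c S', S' -> num y | a if


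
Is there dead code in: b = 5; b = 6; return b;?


first assignment to b is overwritten before any read
Dead: 'b = 5'


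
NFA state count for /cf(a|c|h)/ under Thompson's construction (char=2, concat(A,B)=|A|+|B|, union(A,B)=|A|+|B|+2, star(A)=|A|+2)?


Syntax tree has 5 char leaf(s), 2 union(s), 0 star(s)
chars contribute 5×2 = 10; each union adds +2; each star adds +2
Total: 10 + 4 + 0 = 14 states


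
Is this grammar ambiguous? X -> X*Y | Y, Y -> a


precedence layered via separate nonterminal Y: deterministic
Unambiguous


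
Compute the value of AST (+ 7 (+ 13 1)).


Evaluate inner: (+ 13 1) = 14
Evaluate root: (+ 7 14) = 21
Result: 21


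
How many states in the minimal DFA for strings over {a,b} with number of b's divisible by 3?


Track (count of b) mod 3: states 0..2, accept at 0
Minimal DFA: 3 states


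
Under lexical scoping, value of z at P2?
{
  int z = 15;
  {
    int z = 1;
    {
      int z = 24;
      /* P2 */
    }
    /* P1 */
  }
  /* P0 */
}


z declared in the same block as P2
z = 24


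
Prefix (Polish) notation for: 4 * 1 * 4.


left-to-right (same/higher precedence on left): tree is (* (* 4 1) 4)
Prefix: * * 4 1 4


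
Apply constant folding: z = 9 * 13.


9 * 13 = 117 at compile time
Optimized: z = 117


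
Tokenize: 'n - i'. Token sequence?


Scan left to right, longest-match per lexeme
Tokens: ID(n), OP(-), ID(i)


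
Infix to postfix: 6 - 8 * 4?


* has higher precedence, evaluate 8*4 first
Postfix: 6 8 4 * -


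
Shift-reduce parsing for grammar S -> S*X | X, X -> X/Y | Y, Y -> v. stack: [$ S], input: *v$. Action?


shift '*' to continue S -> S*X
Action: shift


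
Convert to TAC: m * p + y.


Break into single-operator statements:
t1 = m * p
t2 = t1 + y


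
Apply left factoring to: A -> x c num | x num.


Common prefix: 'x'
Factored: A -> x A', A' -> c num | num


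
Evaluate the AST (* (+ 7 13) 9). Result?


Evaluate inner: (+ 7 13) = 20
Evaluate root: (* 20 9) = 180
Result: 180


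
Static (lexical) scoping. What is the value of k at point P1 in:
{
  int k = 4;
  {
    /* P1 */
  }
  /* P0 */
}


P1's block does not declare k; resolves to the enclosing declaration at depth 0
k = 4


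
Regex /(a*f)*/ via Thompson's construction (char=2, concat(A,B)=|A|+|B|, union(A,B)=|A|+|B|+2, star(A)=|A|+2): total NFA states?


Syntax tree has 2 char leaf(s), 0 union(s), 2 star(s)
chars contribute 2×2 = 4; each union adds +2; each star adds +2
Total: 4 + 0 + 4 = 8 states


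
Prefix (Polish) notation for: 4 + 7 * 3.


'*' binds tighter: tree is (+ 4 (* 7 3))
Prefix: + 4 * 7 3


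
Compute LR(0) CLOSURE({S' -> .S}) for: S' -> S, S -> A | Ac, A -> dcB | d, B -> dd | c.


Start: S' -> .S
For each item with dot before a nonterminal B, add B -> .γ for every B-production
Closure: [S' -> .S, S -> .A, S -> .Ac, A -> .dcB, A -> .d]


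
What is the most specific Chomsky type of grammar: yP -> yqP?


LHS has context (more than one symbol) and |LHS| ≤ |RHS|
Classification: Type 1 (Context-Sensitive)


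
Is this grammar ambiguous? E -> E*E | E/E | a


'a*a/a' has two parse trees (no precedence encoded between * and /)
Ambiguous


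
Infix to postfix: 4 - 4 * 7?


* has higher precedence, evaluate 4*7 first
Postfix: 4 4 7 * -


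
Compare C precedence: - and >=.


'-' is additive (level 9); '>=' is relational (level 7)
Higher level binds tighter
'-' has higher precedence than '>='


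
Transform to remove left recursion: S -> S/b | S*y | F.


Left-recursive alternatives: S/b, S*y; non-recursive: F
Introduce S': S -> FS', S' -> /bS' | *yS' | ε


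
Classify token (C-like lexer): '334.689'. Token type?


Pattern: digits with a decimal point
Type: FLOAT_LITERAL


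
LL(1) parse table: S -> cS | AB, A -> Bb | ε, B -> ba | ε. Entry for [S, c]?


For [S, c]: 'c' ∈ FIRST(cS)
Entry: S -> cS


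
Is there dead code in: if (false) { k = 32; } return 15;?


condition is constant false, so the whole block is unreachable
Dead: 'if (false) { k = 32; }'


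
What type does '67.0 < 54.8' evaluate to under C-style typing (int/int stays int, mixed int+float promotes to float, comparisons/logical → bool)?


Operand types: float < float
Rule: comparison yields bool
Result type: bool


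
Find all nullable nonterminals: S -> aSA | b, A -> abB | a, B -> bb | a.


A nonterminal is nullable iff some alternative derives ε (directly, or every symbol in it is nullable)
Nullable: {}


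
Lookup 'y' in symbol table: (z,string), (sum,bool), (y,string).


Lookup 'y' → type string


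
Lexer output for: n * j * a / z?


Scan left to right, longest-match per lexeme
Tokens: ID(n), OP(*), ID(j), OP(*), ID(a), OP(/), ID(z)


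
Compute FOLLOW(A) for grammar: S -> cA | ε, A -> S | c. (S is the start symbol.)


$ ∈ FOLLOW(S). For each A -> αBβ: add FIRST(β)\{ε} to FOLLOW(B); if β nullable, add FOLLOW(A).
FOLLOW(A) = {$}


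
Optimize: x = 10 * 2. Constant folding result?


10 * 2 = 20 at compile time
Optimized: x = 20


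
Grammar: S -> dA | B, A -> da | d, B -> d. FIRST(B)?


Per alternative of B: FIRST(d) = {d}
FIRST(B) = {d}


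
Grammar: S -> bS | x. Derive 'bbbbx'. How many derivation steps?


Derivation: S => bS => bbS => bbbS => bbbbS => bbbbx
Steps: 5


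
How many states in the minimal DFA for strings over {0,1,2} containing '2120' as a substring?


KMP-style automaton: 4 progress states + 1 absorbing accept = 5
Minimal DFA: 5 states


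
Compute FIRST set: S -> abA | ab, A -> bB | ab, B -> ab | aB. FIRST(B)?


Per alternative of B: FIRST(ab) = {a}; FIRST(aB) = {a}
FIRST(B) = {a}


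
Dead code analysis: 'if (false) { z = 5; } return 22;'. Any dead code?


condition is constant false, so the whole block is unreachable
Dead: 'if (false) { z = 5; }'


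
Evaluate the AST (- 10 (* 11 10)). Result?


Evaluate inner: (* 11 10) = 110
Evaluate root: (- 10 110) = -100
Result: -100


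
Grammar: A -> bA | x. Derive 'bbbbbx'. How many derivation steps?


Derivation: A => bA => bbA => bbbA => bbbbA => bbbbbA => bbbbbx
Steps: 6


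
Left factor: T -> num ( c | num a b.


Common prefix: 'num'
Factored: T -> num T', T' -> ( c | a b


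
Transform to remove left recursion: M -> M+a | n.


Left-recursive alternatives: M+a; non-recursive: n
Introduce M': M -> nM', M' -> +aM' | ε


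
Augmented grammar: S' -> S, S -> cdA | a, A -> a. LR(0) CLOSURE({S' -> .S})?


Start: S' -> .S
For each item with dot before a nonterminal B, add B -> .γ for every B-production
Closure: [S' -> .S, S -> .cdA, S -> .a]


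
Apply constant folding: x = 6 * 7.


6 * 7 = 42 at compile time
Optimized: x = 42


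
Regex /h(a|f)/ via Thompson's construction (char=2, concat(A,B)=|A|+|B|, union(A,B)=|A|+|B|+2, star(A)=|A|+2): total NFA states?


Syntax tree has 3 char leaf(s), 1 union(s), 0 star(s)
chars contribute 3×2 = 6; each union adds +2; each star adds +2
Total: 6 + 2 + 0 = 8 states


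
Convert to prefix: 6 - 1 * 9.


'*' binds tighter: tree is (- 6 (* 1 9))
Prefix: - 6 * 1 9


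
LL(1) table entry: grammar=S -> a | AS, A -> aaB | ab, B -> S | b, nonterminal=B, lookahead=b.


For [B, b]: 'b' ∈ FIRST(b)
Entry: B -> b


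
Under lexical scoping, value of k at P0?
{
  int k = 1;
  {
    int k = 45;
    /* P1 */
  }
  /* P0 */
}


k declared in the same block as P0
k = 1


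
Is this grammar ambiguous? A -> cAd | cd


balanced c^n…d^n: each string has a unique parse
Unambiguous


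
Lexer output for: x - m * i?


Scan left to right, longest-match per lexeme
Tokens: ID(x), OP(-), ID(m), OP(*), ID(i)


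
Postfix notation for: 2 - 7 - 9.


Left to right (same or higher precedence on left)
Postfix: 2 7 - 9 -


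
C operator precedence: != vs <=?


'<=' is relational (level 7); '!=' is equality (level 6)
Higher level binds tighter
'<=' has higher precedence than '!='


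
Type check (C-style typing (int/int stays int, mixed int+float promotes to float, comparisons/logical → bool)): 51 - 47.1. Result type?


Operand types: int - float
Rule: mixed int/float promotes to float; int/int stays int
Result type: float


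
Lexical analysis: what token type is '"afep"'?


Pattern: double-quoted sequence
Type: STRING_LITERAL


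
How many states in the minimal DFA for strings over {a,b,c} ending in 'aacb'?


Track the longest suffix of input matching a prefix of 'aacb': 5 classes (prefixes of length 0..4)
Minimal DFA: 5 states


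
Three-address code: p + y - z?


Break into single-operator statements:
t1 = p + y
t2 = t1 - z


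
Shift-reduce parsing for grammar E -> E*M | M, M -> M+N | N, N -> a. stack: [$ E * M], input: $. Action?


handle 'E*M' on top; lookahead ∈ FOLLOW(E) = {*, $}
Action: reduce (E -> E*M)


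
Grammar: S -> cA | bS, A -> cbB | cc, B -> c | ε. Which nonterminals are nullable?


A nonterminal is nullable iff some alternative derives ε (directly, or every symbol in it is nullable)
Nullable: {B}


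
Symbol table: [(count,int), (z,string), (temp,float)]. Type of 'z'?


Lookup 'z' → type string


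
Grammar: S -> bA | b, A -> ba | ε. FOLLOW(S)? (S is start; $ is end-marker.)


$ ∈ FOLLOW(S). For each A -> αBβ: add FIRST(β)\{ε} to FOLLOW(B); if β nullable, add FOLLOW(A).
FOLLOW(S) = {$}


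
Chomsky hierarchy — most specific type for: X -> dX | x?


Right-linear: every RHS is a terminal or a terminal followed by one nonterminal
Classification: Type 3 (Regular)


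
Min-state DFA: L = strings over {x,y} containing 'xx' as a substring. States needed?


KMP-style automaton: 2 progress states + 1 absorbing accept = 3
Minimal DFA: 3 states


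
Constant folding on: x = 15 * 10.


15 * 10 = 150 at compile time
Optimized: x = 150


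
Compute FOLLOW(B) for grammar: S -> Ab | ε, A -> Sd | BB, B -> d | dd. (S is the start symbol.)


$ ∈ FOLLOW(S). For each A -> αBβ: add FIRST(β)\{ε} to FOLLOW(B); if β nullable, add FOLLOW(A).
FOLLOW(B) = {b, d}


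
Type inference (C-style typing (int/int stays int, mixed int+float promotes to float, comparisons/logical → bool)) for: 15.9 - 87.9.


Operand types: float - float
Rule: mixed int/float promotes to float; int/int stays int
Result type: float


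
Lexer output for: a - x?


Scan left to right, longest-match per lexeme
Tokens: ID(a), OP(-), ID(x)


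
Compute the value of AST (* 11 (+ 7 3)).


Evaluate inner: (+ 7 3) = 10
Evaluate root: (* 11 10) = 110
Result: 110


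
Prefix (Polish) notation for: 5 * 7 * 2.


left-to-right (same/higher precedence on left): tree is (* (* 5 7) 2)
Prefix: * * 5 7 2


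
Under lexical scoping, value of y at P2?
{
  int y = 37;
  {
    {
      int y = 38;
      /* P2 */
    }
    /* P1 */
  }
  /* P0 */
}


y declared in the same block as P2
y = 38


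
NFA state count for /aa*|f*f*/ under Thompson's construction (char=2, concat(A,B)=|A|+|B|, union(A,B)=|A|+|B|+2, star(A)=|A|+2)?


Syntax tree has 4 char leaf(s), 1 union(s), 3 star(s)
chars contribute 4×2 = 8; each union adds +2; each star adds +2
Total: 8 + 2 + 6 = 16 states


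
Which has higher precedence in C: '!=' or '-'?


'-' is additive (level 9); '!=' is equality (level 6)
Higher level binds tighter
'-' has higher precedence than '!='


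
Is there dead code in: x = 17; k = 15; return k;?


x is assigned but never read
Dead: 'x = 17'


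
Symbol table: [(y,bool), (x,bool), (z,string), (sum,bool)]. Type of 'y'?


Lookup 'y' → type bool


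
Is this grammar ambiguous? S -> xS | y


right-linear, alternatives start with distinct terminals 'x' vs 'y': unique leftmost derivation
Unambiguous


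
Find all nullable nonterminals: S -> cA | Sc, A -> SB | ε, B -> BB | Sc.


A nonterminal is nullable iff some alternative derives ε (directly, or every symbol in it is nullable)
Nullable: {A}


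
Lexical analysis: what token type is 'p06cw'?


Pattern: letter/underscore followed by alphanumerics, not a keyword
Type: IDENTIFIER


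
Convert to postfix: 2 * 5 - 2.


Left to right (same or higher precedence on left)
Postfix: 2 5 * 2 -


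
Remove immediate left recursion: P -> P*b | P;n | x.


Left-recursive alternatives: P*b, P;n; non-recursive: x
Introduce P': P -> xP', P' -> *bP' | ;nP' | ε


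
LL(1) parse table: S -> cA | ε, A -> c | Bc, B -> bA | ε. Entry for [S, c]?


For [S, c]: 'c' ∈ FIRST(cA)
Entry: S -> cA


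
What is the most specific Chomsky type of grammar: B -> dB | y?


Right-linear: every RHS is a terminal or a terminal followed by one nonterminal
Classification: Type 3 (Regular)


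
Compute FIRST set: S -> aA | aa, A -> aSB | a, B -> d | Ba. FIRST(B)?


Per alternative of B: FIRST(d) = {d}; FIRST(Ba) = {d}
FIRST(B) = {d}


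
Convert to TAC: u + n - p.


Break into single-operator statements:
t1 = u + n
t2 = t1 - p


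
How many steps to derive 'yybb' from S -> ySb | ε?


Derivation: S => ySb => yySbb => yybb
Steps: 3


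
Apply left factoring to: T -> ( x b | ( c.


Common prefix: '('
Factored: T -> ( T', T' -> x b | c


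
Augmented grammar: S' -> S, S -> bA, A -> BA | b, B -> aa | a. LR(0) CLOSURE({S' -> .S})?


Start: S' -> .S
For each item with dot before a nonterminal B, add B -> .γ for every B-production
Closure: [S' -> .S, S -> .bA]


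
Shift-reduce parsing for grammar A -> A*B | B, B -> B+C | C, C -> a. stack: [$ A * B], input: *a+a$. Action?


handle 'A*B' on top; lookahead ∈ FOLLOW(A) = {*, $}
Action: reduce (A -> A*B)


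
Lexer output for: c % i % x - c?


Scan left to right, longest-match per lexeme
Tokens: ID(c), OP(%), ID(i), OP(%), ID(x), OP(-), ID(c)


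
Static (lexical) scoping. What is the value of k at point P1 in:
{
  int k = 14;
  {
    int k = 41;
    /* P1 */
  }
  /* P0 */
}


k declared in the same block as P1
k = 41


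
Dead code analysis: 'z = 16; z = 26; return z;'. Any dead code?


first assignment to z is overwritten before any read
Dead: 'z = 16'


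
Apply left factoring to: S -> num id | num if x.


Common prefix: 'num'
Factored: S -> num S', S' -> id | if x


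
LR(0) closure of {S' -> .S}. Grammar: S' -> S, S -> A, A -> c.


Start: S' -> .S
For each item with dot before a nonterminal B, add B -> .γ for every B-production
Closure: [S' -> .S, S -> .A, A -> .c]


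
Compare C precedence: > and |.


'>' is relational (level 7); '|' is bitwise OR (level 3)
Higher level binds tighter
'>' has higher precedence than '|'


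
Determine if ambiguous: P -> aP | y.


right-linear, alternatives start with distinct terminals 'a' vs 'y': unique leftmost derivation
Unambiguous


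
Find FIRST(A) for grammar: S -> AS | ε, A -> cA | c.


Per alternative of A: FIRST(cA) = {c}; FIRST(c) = {c}
FIRST(A) = {c}


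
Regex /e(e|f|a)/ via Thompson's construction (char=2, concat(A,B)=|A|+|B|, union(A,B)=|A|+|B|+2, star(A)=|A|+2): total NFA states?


Syntax tree has 4 char leaf(s), 2 union(s), 0 star(s)
chars contribute 4×2 = 8; each union adds +2; each star adds +2
Total: 8 + 4 + 0 = 12 states


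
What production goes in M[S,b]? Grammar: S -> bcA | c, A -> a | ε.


For [S, b]: 'b' ∈ FIRST(bcA)
Entry: S -> bcA


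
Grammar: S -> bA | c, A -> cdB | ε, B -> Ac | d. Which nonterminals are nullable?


A nonterminal is nullable iff some alternative derives ε (directly, or every symbol in it is nullable)
Nullable: {A}


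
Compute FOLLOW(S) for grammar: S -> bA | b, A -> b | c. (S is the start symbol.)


$ ∈ FOLLOW(S). For each A -> αBβ: add FIRST(β)\{ε} to FOLLOW(B); if β nullable, add FOLLOW(A).
FOLLOW(S) = {$}


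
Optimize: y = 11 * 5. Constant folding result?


11 * 5 = 55 at compile time
Optimized: y = 55


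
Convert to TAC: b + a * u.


Break into single-operator statements:
t1 = a * u
t2 = b + t1


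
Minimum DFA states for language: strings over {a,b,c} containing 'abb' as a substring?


KMP-style automaton: 3 progress states + 1 absorbing accept = 4
Minimal DFA: 4 states


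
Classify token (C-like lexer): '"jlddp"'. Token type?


Pattern: double-quoted sequence
Type: STRING_LITERAL


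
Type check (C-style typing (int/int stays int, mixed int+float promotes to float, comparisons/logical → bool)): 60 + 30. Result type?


Operand types: int + int
Rule: mixed int/float promotes to float; int/int stays int
Result type: int


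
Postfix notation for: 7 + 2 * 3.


* has higher precedence, evaluate 2*3 first
Postfix: 7 2 3 * +


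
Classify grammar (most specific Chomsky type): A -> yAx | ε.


Single nonterminal LHS, but y^n x^n is not regular
Classification: Type 2 (Context-Free)


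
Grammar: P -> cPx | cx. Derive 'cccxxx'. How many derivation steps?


Derivation: P => cPx => ccPxx => cccxxx
Steps: 3


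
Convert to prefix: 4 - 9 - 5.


left-to-right (same/higher precedence on left): tree is (- (- 4 9) 5)
Prefix: - - 4 9 5


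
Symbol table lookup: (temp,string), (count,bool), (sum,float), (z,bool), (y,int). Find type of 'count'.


Lookup 'count' → type bool


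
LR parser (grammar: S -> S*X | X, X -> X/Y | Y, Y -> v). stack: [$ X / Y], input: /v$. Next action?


handle 'X/Y' on top
Action: reduce (X -> X/Y)


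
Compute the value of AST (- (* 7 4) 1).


Evaluate inner: (* 7 4) = 28
Evaluate root: (- 28 1) = 27
Result: 27


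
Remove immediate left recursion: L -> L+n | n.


Left-recursive alternatives: L+n; non-recursive: n
Introduce L': L -> nL', L' -> +nL' | ε


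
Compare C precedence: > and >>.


'>>' is shift (level 8); '>' is relational (level 7)
Higher level binds tighter
'>>' has higher precedence than '>'


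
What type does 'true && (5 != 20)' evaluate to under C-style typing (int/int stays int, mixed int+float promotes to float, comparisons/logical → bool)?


Operand types: bool && bool
Rule: logical operators take bool operands and yield bool
Result type: bool


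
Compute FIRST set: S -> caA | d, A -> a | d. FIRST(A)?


Per alternative of A: FIRST(a) = {a}; FIRST(d) = {d}
FIRST(A) = {a, d}


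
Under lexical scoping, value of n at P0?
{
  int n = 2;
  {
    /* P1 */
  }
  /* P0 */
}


n declared in the same block as P0
n = 2


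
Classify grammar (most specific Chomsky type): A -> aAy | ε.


Single nonterminal LHS, but a^n y^n is not regular
Classification: Type 2 (Context-Free)


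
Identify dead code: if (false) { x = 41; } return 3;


condition is constant false, so the whole block is unreachable
Dead: 'if (false) { x = 41; }'


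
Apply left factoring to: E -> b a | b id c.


Common prefix: 'b'
Factored: E -> b E', E' -> a | id c


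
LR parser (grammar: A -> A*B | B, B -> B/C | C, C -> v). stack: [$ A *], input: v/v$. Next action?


no handle ('A*' is not any RHS); shift 'v'
Action: shift


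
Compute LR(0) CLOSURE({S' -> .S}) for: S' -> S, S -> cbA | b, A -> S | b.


Start: S' -> .S
For each item with dot before a nonterminal B, add B -> .γ for every B-production
Closure: [S' -> .S, S -> .cbA, S -> .b]


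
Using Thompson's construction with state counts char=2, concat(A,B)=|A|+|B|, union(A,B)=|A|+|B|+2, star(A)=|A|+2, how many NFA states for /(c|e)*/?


Syntax tree has 2 char leaf(s), 1 union(s), 1 star(s)
chars contribute 2×2 = 4; each union adds +2; each star adds +2
Total: 4 + 2 + 2 = 8 states


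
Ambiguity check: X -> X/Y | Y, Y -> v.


precedence layered via separate nonterminal Y: deterministic
Unambiguous


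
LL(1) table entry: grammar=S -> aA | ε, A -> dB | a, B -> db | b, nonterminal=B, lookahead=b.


For [B, b]: 'b' ∈ FIRST(b)
Entry: B -> b


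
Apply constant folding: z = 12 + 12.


12 + 12 = 24 at compile time
Optimized: z = 24


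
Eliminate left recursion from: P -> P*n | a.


Left-recursive alternatives: P*n; non-recursive: a
Introduce P': P -> aP', P' -> *nP' | ε


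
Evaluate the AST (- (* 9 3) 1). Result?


Evaluate inner: (* 9 3) = 27
Evaluate root: (- 27 1) = 26
Result: 26


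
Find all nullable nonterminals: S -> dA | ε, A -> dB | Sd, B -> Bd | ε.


A nonterminal is nullable iff some alternative derives ε (directly, or every symbol in it is nullable)
Nullable: {B, S}


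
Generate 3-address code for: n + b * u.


Break into single-operator statements:
t1 = b * u
t2 = n + t1


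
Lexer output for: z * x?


Scan left to right, longest-match per lexeme
Tokens: ID(z), OP(*), ID(x)


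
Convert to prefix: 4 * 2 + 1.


left-to-right (same/higher precedence on left): tree is (+ (* 4 2) 1)
Prefix: + * 4 2 1


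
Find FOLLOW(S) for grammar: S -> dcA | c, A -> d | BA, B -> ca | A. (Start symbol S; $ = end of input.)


$ ∈ FOLLOW(S). For each A -> αBβ: add FIRST(β)\{ε} to FOLLOW(B); if β nullable, add FOLLOW(A).
FOLLOW(S) = {$}


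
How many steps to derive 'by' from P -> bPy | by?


Derivation: P => by
Steps: 1


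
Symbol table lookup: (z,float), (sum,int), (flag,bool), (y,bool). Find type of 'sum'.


Lookup 'sum' → type int


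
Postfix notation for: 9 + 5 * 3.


* has higher precedence, evaluate 5*3 first
Postfix: 9 5 3 * +


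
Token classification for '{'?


Pattern: delimiter/punctuation
Type: PUNCTUATION


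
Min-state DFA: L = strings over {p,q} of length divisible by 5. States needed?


Track length mod 5: states 0..4, accept at 0
Minimal DFA: 5 states


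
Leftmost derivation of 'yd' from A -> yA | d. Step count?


Derivation: A => yA => yd
Steps: 2


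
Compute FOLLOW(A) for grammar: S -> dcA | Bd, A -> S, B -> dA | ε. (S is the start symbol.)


$ ∈ FOLLOW(S). For each A -> αBβ: add FIRST(β)\{ε} to FOLLOW(B); if β nullable, add FOLLOW(A).
FOLLOW(A) = {$, d}


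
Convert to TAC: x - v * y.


Break into single-operator statements:
t1 = v * y
t2 = x - t1


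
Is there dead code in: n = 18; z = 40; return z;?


n is assigned but never read
Dead: 'n = 18'


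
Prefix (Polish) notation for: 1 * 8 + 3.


left-to-right (same/higher precedence on left): tree is (+ (* 1 8) 3)
Prefix: + * 1 8 3


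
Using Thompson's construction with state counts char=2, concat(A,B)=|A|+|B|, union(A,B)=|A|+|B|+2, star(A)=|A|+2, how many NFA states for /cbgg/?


Syntax tree has 4 char leaf(s), 0 union(s), 0 star(s)
chars contribute 4×2 = 8; each union adds +2; each star adds +2
Total: 8 + 0 + 0 = 8 states


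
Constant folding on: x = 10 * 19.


10 * 19 = 190 at compile time
Optimized: x = 190


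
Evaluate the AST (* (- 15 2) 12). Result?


Evaluate inner: (- 15 2) = 13
Evaluate root: (* 13 12) = 156
Result: 156


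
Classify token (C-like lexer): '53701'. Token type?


Pattern: digits only
Type: INTEGER_LITERAL


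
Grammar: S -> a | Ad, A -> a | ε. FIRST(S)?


Per alternative of S: FIRST(a) = {a}; FIRST(Ad) = {a, d}
FIRST(S) = {a, d}


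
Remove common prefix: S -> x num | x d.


Common prefix: 'x'
Factored: S -> x S', S' -> num | d


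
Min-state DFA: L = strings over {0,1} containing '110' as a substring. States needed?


KMP-style automaton: 3 progress states + 1 absorbing accept = 4
Minimal DFA: 4 states


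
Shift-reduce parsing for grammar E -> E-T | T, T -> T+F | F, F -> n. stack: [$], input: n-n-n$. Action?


no handle on stack; shift 'n'
Action: shift


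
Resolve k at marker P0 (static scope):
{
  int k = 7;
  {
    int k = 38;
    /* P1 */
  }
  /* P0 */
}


k declared in the same block as P0
k = 7


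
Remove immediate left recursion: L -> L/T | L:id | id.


Left-recursive alternatives: L/T, L:id; non-recursive: id
Introduce L': L -> idL', L' -> /TL' | :idL' | ε


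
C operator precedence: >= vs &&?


'>=' is relational (level 7); '&&' is logical AND (level 2)
Higher level binds tighter
'>=' has higher precedence than '&&'


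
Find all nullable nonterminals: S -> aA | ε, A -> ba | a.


A nonterminal is nullable iff some alternative derives ε (directly, or every symbol in it is nullable)
Nullable: {S}


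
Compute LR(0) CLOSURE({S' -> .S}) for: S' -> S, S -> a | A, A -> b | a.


Start: S' -> .S
For each item with dot before a nonterminal B, add B -> .γ for every B-production
Closure: [S' -> .S, S -> .a, S -> .A, A -> .b, A -> .a]


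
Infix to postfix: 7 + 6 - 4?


Left to right (same or higher precedence on left)
Postfix: 7 6 + 4 -


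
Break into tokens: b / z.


Scan left to right, longest-match per lexeme
Tokens: ID(b), OP(/), ID(z)


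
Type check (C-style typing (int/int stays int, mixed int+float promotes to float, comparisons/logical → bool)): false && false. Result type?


Operand types: bool && bool
Rule: logical operators take bool operands and yield bool
Result type: bool


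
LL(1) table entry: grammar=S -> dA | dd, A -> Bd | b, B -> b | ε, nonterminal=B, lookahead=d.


For [B, d]: ε is nullable and 'd' ∈ FOLLOW(B)
Entry: B -> ε


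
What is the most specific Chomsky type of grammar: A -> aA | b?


Right-linear: every RHS is a terminal or a terminal followed by one nonterminal
Classification: Type 3 (Regular)


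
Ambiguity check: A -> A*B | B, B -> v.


precedence layered via separate nonterminal B: deterministic
Unambiguous


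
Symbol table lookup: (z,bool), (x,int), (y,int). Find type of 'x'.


Lookup 'x' → type int


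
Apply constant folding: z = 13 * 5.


13 * 5 = 65 at compile time
Optimized: z = 65


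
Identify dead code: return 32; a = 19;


statement follows a return and is unreachable
Dead: 'a = 19'


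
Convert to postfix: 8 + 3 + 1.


Left to right (same or higher precedence on left)
Postfix: 8 3 + 1 +


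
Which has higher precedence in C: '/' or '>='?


'/' is multiplicative (level 10); '>=' is relational (level 7)
Higher level binds tighter
'/' has higher precedence than '>='


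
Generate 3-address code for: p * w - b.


Break into single-operator statements:
t1 = p * w
t2 = t1 - b


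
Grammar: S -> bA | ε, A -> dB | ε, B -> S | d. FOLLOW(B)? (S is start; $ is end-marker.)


$ ∈ FOLLOW(S). For each A -> αBβ: add FIRST(β)\{ε} to FOLLOW(B); if β nullable, add FOLLOW(A).
FOLLOW(B) = {$}


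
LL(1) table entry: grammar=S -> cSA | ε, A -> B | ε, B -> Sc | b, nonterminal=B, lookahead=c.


For [B, c]: 'c' ∈ FIRST(Sc)
Entry: B -> Sc


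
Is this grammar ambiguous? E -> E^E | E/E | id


'id^id/id' has two parse trees (no precedence encoded between ^ and /)
Ambiguous


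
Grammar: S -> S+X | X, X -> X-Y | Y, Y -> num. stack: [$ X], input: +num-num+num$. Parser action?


lookahead ∉ {-} so X won't extend; reduce S -> X
Action: reduce (S -> X)


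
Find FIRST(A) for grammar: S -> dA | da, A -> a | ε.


Per alternative of A: FIRST(a) = {a}; FIRST(ε) = {ε}
FIRST(A) = {a, ε}


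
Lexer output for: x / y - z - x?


Scan left to right, longest-match per lexeme
Tokens: ID(x), OP(/), ID(y), OP(-), ID(z), OP(-), ID(x)


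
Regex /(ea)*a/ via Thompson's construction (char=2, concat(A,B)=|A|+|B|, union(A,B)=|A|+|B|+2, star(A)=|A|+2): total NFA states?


Syntax tree has 3 char leaf(s), 0 union(s), 1 star(s)
chars contribute 3×2 = 6; each union adds +2; each star adds +2
Total: 6 + 0 + 2 = 8 states


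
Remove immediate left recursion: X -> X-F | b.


Left-recursive alternatives: X-F; non-recursive: b
Introduce X': X -> bX', X' -> -FX' | ε


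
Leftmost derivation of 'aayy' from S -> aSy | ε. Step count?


Derivation: S => aSy => aaSyy => aayy
Steps: 3


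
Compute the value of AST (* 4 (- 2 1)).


Evaluate inner: (- 2 1) = 1
Evaluate root: (* 4 1) = 4
Result: 4


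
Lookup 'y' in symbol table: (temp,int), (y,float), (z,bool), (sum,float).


Lookup 'y' → type float


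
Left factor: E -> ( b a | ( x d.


Common prefix: '('
Factored: E -> ( E', E' -> b a | x d


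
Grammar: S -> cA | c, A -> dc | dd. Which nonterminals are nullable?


A nonterminal is nullable iff some alternative derives ε (directly, or every symbol in it is nullable)
Nullable: {}


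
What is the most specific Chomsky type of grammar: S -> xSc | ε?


Single nonterminal LHS, but x^n c^n is not regular
Classification: Type 2 (Context-Free)


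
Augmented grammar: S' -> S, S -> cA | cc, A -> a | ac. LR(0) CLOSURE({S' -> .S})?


Start: S' -> .S
For each item with dot before a nonterminal B, add B -> .γ for every B-production
Closure: [S' -> .S, S -> .cA, S -> .cc]


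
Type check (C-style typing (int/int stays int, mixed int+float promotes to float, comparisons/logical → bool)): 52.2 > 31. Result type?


Operand types: float > int
Rule: comparison yields bool
Result type: bool


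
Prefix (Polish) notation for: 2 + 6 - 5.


left-to-right (same/higher precedence on left): tree is (- (+ 2 6) 5)
Prefix: - + 2 6 5


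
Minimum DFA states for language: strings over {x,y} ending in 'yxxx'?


Track the longest suffix of input matching a prefix of 'yxxx': 5 classes (prefixes of length 0..4)
Minimal DFA: 5 states


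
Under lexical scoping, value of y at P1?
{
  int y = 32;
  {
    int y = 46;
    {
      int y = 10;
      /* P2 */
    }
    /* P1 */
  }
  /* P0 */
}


y declared in the same block as P1
y = 46


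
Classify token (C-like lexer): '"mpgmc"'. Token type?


Pattern: double-quoted sequence
Type: STRING_LITERAL


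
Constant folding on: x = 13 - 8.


13 - 8 = 5 at compile time
Optimized: x = 5


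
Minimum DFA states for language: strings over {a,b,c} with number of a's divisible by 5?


Track (count of a) mod 5: states 0..4, accept at 0
Minimal DFA: 5 states


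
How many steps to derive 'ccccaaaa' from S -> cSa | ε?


Derivation: S => cSa => ccSaa => cccSaaa => ccccSaaaa => ccccaaaa
Steps: 5


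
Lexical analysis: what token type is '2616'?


Pattern: digits only
Type: INTEGER_LITERAL


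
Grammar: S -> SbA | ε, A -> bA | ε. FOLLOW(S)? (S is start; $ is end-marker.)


$ ∈ FOLLOW(S). For each A -> αBβ: add FIRST(β)\{ε} to FOLLOW(B); if β nullable, add FOLLOW(A).
FOLLOW(S) = {$, b}


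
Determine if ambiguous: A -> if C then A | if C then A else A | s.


dangling else: 'if C then if C then s else s' parses two ways
Ambiguous


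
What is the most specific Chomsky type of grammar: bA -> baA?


LHS has context (more than one symbol) and |LHS| ≤ |RHS|
Classification: Type 1 (Context-Sensitive)


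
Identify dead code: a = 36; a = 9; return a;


first assignment to a is overwritten before any read
Dead: 'a = 36'


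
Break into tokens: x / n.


Scan left to right, longest-match per lexeme
Tokens: ID(x), OP(/), ID(n)


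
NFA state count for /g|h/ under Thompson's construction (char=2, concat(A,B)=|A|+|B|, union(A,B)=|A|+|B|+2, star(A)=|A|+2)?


Syntax tree has 2 char leaf(s), 1 union(s), 0 star(s)
chars contribute 2×2 = 4; each union adds +2; each star adds +2
Total: 4 + 2 + 0 = 6 states


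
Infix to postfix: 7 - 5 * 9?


* has higher precedence, evaluate 5*9 first
Postfix: 7 5 9 * -


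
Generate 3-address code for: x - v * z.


Break into single-operator statements:
t1 = v * z
t2 = x - t1


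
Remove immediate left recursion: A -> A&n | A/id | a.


Left-recursive alternatives: A&n, A/id; non-recursive: a
Introduce A': A -> aA', A' -> &nA' | /idA' | ε


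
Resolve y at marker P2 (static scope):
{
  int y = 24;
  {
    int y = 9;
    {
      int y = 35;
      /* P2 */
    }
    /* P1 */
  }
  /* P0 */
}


y declared in the same block as P2
y = 35


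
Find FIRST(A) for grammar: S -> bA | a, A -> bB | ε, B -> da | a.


Per alternative of A: FIRST(bB) = {b}; FIRST(ε) = {ε}
FIRST(A) = {b, ε}


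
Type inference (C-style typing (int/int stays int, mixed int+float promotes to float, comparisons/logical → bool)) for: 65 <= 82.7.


Operand types: int <= float
Rule: comparison yields bool
Result type: bool


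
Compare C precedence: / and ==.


'/' is multiplicative (level 10); '==' is equality (level 6)
Higher level binds tighter
'/' has higher precedence than '=='
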